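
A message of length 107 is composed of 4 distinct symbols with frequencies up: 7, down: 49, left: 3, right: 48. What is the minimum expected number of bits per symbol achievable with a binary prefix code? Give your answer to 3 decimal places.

1.636 bits/symbol

Probabilities are the counts divided by 107.
Repeatedly combine the two least-probable nodes; the expected code length is the sum of the merged weights.
merge 3/107 + 7/107 → 10/107
merge 10/107 + 48/107 → 58/107
merge 49/107 + 58/107 → 1
L = 10/107 + 58/107 + 1 = 175/107 ≈ 1.636 bits/symbol.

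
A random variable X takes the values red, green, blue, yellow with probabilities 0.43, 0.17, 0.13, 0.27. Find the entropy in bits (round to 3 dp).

H = −Σ pᵢ log₂ pᵢ.
−0.43·log₂(0.43) = 0.5236
−0.17·log₂(0.17) = 0.4346
−0.13·log₂(0.13) = 0.3826
−0.27·log₂(0.27) = 0.5100
Sum ≈ 1.8508 → 1.851 bits.

1.851 bits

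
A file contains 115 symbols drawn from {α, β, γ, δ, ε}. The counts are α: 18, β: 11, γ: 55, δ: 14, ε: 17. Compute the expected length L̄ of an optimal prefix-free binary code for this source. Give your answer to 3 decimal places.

2.043 bits/symbol

Probabilities are the counts divided by 115.
Repeatedly combine the two least-probable nodes; the expected code length is the sum of the merged weights.
merge 11/115 + 14/115 → 5/23
merge 17/115 + 18/115 → 7/23
merge 5/23 + 7/23 → 12/23
merge 11/23 + 12/23 → 1
L = 5/23 + 7/23 + 12/23 + 1 = 47/23 ≈ 2.043 bits/symbol.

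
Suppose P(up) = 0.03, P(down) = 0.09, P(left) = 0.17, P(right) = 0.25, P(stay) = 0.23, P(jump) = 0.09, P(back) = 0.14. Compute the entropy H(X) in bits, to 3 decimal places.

2.596 bits

H = −Σ pᵢ log₂ pᵢ.
−0.03·log₂(0.03) = 0.1518
−0.09·log₂(0.09) = 0.3127
−0.17·log₂(0.17) = 0.4346
−0.25·log₂(0.25) = 0.5000
−0.23·log₂(0.23) = 0.4877
−0.09·log₂(0.09) = 0.3127
−0.14·log₂(0.14) = 0.3971
Sum ≈ 2.5964 → 2.596 bits.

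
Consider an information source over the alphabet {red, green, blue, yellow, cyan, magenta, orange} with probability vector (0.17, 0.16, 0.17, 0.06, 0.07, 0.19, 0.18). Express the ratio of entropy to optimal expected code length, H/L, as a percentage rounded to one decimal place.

Entropy H = −Σ p log₂ p ≈ 2.7048 bits.
Huffman merges: 3/50+7/100→13/100; 13/100+4/25→29/100; 17/100+17/100→17/50; 9/50+19/100→37/100; 29/100+17/50→63/100; 37/100+63/100→1. L = 69/25 ≈ 2.7600.
Efficiency = H/L = 2.7048/2.7600 = 98.0%.

98.0%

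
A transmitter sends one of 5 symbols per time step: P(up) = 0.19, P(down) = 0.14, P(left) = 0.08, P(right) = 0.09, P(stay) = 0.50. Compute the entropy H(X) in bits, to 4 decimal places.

1.9565 bits

H = −Σ pᵢ log₂ pᵢ.
−0.19·log₂(0.19) = 0.4552
−0.14·log₂(0.14) = 0.3971
−0.08·log₂(0.08) = 0.2915
−0.09·log₂(0.09) = 0.3127
−0.50·log₂(0.50) = 0.5000
Sum ≈ 1.9565 → 1.9565 bits.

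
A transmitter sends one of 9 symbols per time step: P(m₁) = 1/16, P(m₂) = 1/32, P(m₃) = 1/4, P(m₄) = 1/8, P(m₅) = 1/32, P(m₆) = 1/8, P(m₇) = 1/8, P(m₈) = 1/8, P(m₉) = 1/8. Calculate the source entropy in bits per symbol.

Each probability is a power of 1/2, so log₂(1/p) is an integer.
H = Σ p·log₂(1/p) = 1/16·4 + 1/32·5 + 1/4·2 + 1/8·3 + 1/32·5 + 1/8·3 + 1/8·3 + 1/8·3 + 1/8·3 = 2.9375 bits.

2.9375 bits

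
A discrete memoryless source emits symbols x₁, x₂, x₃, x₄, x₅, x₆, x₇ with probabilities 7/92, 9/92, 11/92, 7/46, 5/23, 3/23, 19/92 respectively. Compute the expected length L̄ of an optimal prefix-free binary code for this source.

Repeatedly combine the two least-probable nodes; the expected code length is the sum of the merged weights.
merge 7/92 + 9/92 → 4/23
merge 11/92 + 3/23 → 1/4
merge 7/46 + 4/23 → 15/46
merge 19/92 + 5/23 → 39/92
merge 1/4 + 15/46 → 53/92
merge 39/92 + 53/92 → 1
L = 4/23 + 1/4 + 15/46 + 39/92 + 53/92 + 1 = 11/4 = 2.75 bits/symbol.

2.75 bits/symbol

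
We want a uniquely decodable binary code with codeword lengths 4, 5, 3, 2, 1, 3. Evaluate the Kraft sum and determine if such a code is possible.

1.09375; no

With common denominator 2^5 = 32: Σ 2^(−ℓᵢ) = 2/32 + 1/32 + 4/32 + 8/32 + 16/32 + 4/32 = 35/32 = 1.09375.
Kraft's inequality requires Σ ≤ 1; here Σ = 1.09375 > 1, so no such prefix code exists.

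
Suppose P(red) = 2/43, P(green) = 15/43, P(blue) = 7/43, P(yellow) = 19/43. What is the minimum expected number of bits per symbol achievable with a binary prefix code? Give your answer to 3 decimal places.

1.767 bits/symbol

Repeatedly combine the two least-probable nodes; the expected code length is the sum of the merged weights.
merge 2/43 + 7/43 → 9/43
merge 9/43 + 15/43 → 24/43
merge 19/43 + 24/43 → 1
L = 9/43 + 24/43 + 1 = 76/43 ≈ 1.767 bits/symbol.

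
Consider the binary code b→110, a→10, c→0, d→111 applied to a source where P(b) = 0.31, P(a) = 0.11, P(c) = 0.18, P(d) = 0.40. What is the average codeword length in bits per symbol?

L̄ = Σ pᵢ·ℓᵢ = 0.31·3 + 0.11·2 + 0.18·1 + 0.40·3 = 2.53 bits/symbol.

2.53 bits/symbol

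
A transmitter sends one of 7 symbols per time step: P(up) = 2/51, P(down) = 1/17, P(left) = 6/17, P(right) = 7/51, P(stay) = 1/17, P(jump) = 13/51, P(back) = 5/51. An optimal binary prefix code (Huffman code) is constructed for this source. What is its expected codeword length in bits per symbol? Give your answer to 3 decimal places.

Repeatedly combine the two least-probable nodes; the expected code length is the sum of the merged weights.
merge 2/51 + 1/17 → 5/51
merge 1/17 + 5/51 → 8/51
merge 5/51 + 7/51 → 4/17
merge 8/51 + 4/17 → 20/51
merge 13/51 + 6/17 → 31/51
merge 20/51 + 31/51 → 1
L = 5/51 + 8/51 + 4/17 + 20/51 + 31/51 + 1 = 127/51 ≈ 2.490 bits/symbol.

2.490 bits/symbol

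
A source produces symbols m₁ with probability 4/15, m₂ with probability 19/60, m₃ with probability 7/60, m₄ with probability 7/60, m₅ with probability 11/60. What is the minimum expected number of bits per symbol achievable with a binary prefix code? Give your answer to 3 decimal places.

2.233 bits/symbol

Repeatedly combine the two least-probable nodes; the expected code length is the sum of the merged weights.
merge 7/60 + 7/60 → 7/30
merge 11/60 + 7/30 → 5/12
merge 4/15 + 19/60 → 7/12
merge 5/12 + 7/12 → 1
L = 7/30 + 5/12 + 7/12 + 1 = 67/30 ≈ 2.233 bits/symbol.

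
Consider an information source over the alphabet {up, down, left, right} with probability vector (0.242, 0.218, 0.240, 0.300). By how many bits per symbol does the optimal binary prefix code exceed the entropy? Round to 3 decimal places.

0.010 bits

Entropy H = −Σ p log₂ p ≈ 1.9897 bits.
Huffman merges: 109/500+6/25→229/500; 121/500+3/10→271/500; 229/500+271/500→1. L = 2 ≈ 2.0000.
L − H = 2.0000 − 1.9897 = 0.010 bits.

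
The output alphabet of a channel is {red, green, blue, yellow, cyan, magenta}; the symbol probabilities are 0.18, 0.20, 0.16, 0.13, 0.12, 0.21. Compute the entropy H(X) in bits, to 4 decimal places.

H = −Σ pᵢ log₂ pᵢ.
−0.18·log₂(0.18) = 0.4453
−0.20·log₂(0.20) = 0.4644
−0.16·log₂(0.16) = 0.4230
−0.13·log₂(0.13) = 0.3826
−0.12·log₂(0.12) = 0.3671
−0.21·log₂(0.21) = 0.4728
Sum ≈ 2.5552 → 2.5552 bits.

2.5552 bits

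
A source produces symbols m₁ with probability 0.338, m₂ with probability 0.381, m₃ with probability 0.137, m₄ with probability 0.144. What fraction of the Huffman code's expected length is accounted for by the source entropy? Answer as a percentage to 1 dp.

97.6%

Entropy H = −Σ p log₂ p ≈ 1.8548 bits.
Huffman merges: 137/1000+18/125→281/1000; 281/1000+169/500→619/1000; 381/1000+619/1000→1. L = 19/10 ≈ 1.9000.
Efficiency = H/L = 1.8548/1.9000 = 97.6%.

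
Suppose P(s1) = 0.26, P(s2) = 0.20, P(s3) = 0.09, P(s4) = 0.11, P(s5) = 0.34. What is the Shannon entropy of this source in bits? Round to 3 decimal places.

H = −Σ pᵢ log₂ pᵢ.
−0.26·log₂(0.26) = 0.5053
−0.20·log₂(0.20) = 0.4644
−0.09·log₂(0.09) = 0.3127
−0.11·log₂(0.11) = 0.3503
−0.34·log₂(0.34) = 0.5292
Sum ≈ 2.1618 → 2.162 bits.

2.162 bits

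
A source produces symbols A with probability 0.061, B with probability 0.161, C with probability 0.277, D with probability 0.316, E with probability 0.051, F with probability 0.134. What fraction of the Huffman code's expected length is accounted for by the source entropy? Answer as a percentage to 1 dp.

Entropy H = −Σ p log₂ p ≈ 2.3161 bits.
Huffman merges: 51/1000+61/1000→14/125; 14/125+67/500→123/500; 161/1000+123/500→407/1000; 277/1000+79/250→593/1000; 407/1000+593/1000→1. L = 1179/500 ≈ 2.3580.
Efficiency = H/L = 2.3161/2.3580 = 98.2%.

98.2%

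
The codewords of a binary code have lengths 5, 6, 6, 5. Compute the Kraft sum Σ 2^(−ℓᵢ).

With common denominator 2^6 = 64: Σ 2^(−ℓᵢ) = 2/64 + 1/64 + 1/64 + 2/64 = 6/64 = 0.09375.

0.09375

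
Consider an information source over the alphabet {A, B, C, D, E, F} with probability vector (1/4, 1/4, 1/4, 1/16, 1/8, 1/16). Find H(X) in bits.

2.375 bits

Each probability is a power of 1/2, so log₂(1/p) is an integer.
H = Σ p·log₂(1/p) = 1/4·2 + 1/4·2 + 1/4·2 + 1/16·4 + 1/8·3 + 1/16·4 = 2.375 bits.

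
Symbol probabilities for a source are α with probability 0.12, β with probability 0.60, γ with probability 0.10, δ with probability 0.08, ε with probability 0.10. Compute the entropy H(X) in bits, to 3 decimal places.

H = −Σ pᵢ log₂ pᵢ.
−0.12·log₂(0.12) = 0.3671
−0.60·log₂(0.60) = 0.4422
−0.10·log₂(0.10) = 0.3322
−0.08·log₂(0.08) = 0.2915
−0.10·log₂(0.10) = 0.3322
Sum ≈ 1.7651 → 1.765 bits.

1.765 bits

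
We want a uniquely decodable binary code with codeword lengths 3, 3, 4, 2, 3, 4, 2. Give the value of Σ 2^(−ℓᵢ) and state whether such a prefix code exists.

1; yes

With common denominator 2^4 = 16: Σ 2^(−ℓᵢ) = 2/16 + 2/16 + 1/16 + 4/16 + 2/16 + 1/16 + 4/16 = 16/16 = 1.
Kraft's inequality requires Σ ≤ 1; here Σ = 1 ≤ 1, so such a prefix code exists.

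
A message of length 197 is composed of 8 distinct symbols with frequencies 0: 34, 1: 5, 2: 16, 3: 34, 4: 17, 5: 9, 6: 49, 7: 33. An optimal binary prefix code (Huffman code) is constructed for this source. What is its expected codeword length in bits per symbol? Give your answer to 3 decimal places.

2.802 bits/symbol

Probabilities are the counts divided by 197.
Repeatedly combine the two least-probable nodes; the expected code length is the sum of the merged weights.
merge 5/197 + 9/197 → 14/197
merge 14/197 + 16/197 → 30/197
merge 17/197 + 30/197 → 47/197
merge 33/197 + 34/197 → 67/197
merge 34/197 + 47/197 → 81/197
merge 49/197 + 67/197 → 116/197
merge 81/197 + 116/197 → 1
L = 14/197 + 30/197 + 47/197 + 67/197 + 81/197 + 116/197 + 1 = 552/197 ≈ 2.802 bits/symbol.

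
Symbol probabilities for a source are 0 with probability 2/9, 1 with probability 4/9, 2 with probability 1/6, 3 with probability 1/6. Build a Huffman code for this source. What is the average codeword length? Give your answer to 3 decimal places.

1.889 bits/symbol

Repeatedly combine the two least-probable nodes; the expected code length is the sum of the merged weights.
merge 1/6 + 1/6 → 1/3
merge 2/9 + 1/3 → 5/9
merge 4/9 + 5/9 → 1
L = 1/3 + 5/9 + 1 = 17/9 ≈ 1.889 bits/symbol.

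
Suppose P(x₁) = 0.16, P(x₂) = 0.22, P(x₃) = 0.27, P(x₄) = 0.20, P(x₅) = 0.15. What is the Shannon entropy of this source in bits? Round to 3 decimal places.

2.289 bits

H = −Σ pᵢ log₂ pᵢ.
−0.16·log₂(0.16) = 0.4230
−0.22·log₂(0.22) = 0.4806
−0.27·log₂(0.27) = 0.5100
−0.20·log₂(0.20) = 0.4644
−0.15·log₂(0.15) = 0.4105
Sum ≈ 2.2885 → 2.289 bits.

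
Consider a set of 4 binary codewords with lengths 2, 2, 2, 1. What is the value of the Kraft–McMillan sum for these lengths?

With common denominator 2^2 = 4: Σ 2^(−ℓᵢ) = 1/4 + 1/4 + 1/4 + 2/4 = 5/4 = 1.25.

1.25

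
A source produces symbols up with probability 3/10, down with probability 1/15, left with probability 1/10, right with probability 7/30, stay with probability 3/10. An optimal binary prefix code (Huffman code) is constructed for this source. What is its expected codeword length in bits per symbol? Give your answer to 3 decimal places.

2.167 bits/symbol

Repeatedly combine the two least-probable nodes; the expected code length is the sum of the merged weights.
merge 1/15 + 1/10 → 1/6
merge 1/6 + 7/30 → 2/5
merge 3/10 + 3/10 → 3/5
merge 2/5 + 3/5 → 1
L = 1/6 + 2/5 + 3/5 + 1 = 13/6 ≈ 2.167 bits/symbol.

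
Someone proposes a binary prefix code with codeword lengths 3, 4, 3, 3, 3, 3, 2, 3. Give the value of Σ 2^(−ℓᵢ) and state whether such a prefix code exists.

With common denominator 2^4 = 16: Σ 2^(−ℓᵢ) = 2/16 + 1/16 + 2/16 + 2/16 + 2/16 + 2/16 + 4/16 + 2/16 = 17/16 = 1.0625.
Kraft's inequality requires Σ ≤ 1; here Σ = 1.0625 > 1, so no such prefix code exists.

1.0625; no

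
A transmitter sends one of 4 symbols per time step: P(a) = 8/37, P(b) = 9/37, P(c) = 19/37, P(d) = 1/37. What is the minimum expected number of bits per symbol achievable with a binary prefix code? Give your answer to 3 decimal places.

1.730 bits/symbol

Repeatedly combine the two least-probable nodes; the expected code length is the sum of the merged weights.
merge 1/37 + 8/37 → 9/37
merge 9/37 + 9/37 → 18/37
merge 18/37 + 19/37 → 1
L = 9/37 + 18/37 + 1 = 64/37 ≈ 1.730 bits/symbol.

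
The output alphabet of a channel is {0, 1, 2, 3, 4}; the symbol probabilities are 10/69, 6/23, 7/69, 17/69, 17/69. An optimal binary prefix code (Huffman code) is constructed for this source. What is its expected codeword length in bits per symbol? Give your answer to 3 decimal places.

2.246 bits/symbol

Repeatedly combine the two least-probable nodes; the expected code length is the sum of the merged weights.
merge 7/69 + 10/69 → 17/69
merge 17/69 + 17/69 → 34/69
merge 17/69 + 6/23 → 35/69
merge 34/69 + 35/69 → 1
L = 17/69 + 34/69 + 35/69 + 1 = 155/69 ≈ 2.246 bits/symbol.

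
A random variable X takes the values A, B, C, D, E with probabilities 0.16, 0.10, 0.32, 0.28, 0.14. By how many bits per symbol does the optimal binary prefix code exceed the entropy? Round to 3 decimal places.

0.047 bits

Entropy H = −Σ p log₂ p ≈ 2.1926 bits.
Huffman merges: 1/10+7/50→6/25; 4/25+6/25→2/5; 7/25+8/25→3/5; 2/5+3/5→1. L = 56/25 ≈ 2.2400.
L − H = 2.2400 − 2.1926 = 0.047 bits.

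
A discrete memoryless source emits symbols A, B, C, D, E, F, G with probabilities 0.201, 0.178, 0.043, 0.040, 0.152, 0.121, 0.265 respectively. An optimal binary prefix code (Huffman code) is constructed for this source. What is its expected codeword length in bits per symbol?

2.617 bits/symbol

Repeatedly combine the two least-probable nodes; the expected code length is the sum of the merged weights.
merge 1/25 + 43/1000 → 83/1000
merge 83/1000 + 121/1000 → 51/250
merge 19/125 + 89/500 → 33/100
merge 201/1000 + 51/250 → 81/200
merge 53/200 + 33/100 → 119/200
merge 81/200 + 119/200 → 1
L = 83/1000 + 51/250 + 33/100 + 81/200 + 119/200 + 1 = 2617/1000 = 2.617 bits/symbol.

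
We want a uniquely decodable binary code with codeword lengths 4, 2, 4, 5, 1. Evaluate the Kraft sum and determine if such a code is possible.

0.90625; yes

With common denominator 2^5 = 32: Σ 2^(−ℓᵢ) = 2/32 + 8/32 + 2/32 + 1/32 + 16/32 = 29/32 = 0.90625.
Kraft's inequality requires Σ ≤ 1; here Σ = 0.90625 ≤ 1, so such a prefix code exists.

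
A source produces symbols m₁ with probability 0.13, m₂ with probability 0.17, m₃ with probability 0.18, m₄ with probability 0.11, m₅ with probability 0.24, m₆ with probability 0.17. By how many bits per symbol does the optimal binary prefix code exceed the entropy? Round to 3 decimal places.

0.038 bits

Entropy H = −Σ p log₂ p ≈ 2.5415 bits.
Huffman merges: 11/100+13/100→6/25; 17/100+17/100→17/50; 9/50+6/25→21/50; 6/25+17/50→29/50; 21/50+29/50→1. L = 129/50 ≈ 2.5800.
L − H = 2.5800 − 2.5415 = 0.038 bits.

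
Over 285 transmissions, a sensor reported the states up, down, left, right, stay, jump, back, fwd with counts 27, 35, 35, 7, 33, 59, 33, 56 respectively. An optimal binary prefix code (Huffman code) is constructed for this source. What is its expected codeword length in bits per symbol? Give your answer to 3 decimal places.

2.912 bits/symbol

Probabilities are the counts divided by 285.
Repeatedly combine the two least-probable nodes; the expected code length is the sum of the merged weights.
merge 7/285 + 9/95 → 34/285
merge 11/95 + 11/95 → 22/95
merge 34/285 + 7/57 → 23/95
merge 7/57 + 56/285 → 91/285
merge 59/285 + 22/95 → 25/57
merge 23/95 + 91/285 → 32/57
merge 25/57 + 32/57 → 1
L = 34/285 + 22/95 + 23/95 + 91/285 + 25/57 + 32/57 + 1 = 166/57 ≈ 2.912 bits/symbol.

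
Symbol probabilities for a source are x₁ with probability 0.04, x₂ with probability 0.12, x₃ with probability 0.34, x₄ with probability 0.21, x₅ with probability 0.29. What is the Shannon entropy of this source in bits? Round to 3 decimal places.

2.073 bits

H = −Σ pᵢ log₂ pᵢ.
−0.04·log₂(0.04) = 0.1858
−0.12·log₂(0.12) = 0.3671
−0.34·log₂(0.34) = 0.5292
−0.21·log₂(0.21) = 0.4728
−0.29·log₂(0.29) = 0.5179
Sum ≈ 2.0727 → 2.073 bits.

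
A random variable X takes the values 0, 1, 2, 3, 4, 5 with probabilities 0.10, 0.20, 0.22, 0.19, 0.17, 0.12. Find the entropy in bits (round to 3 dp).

H = −Σ pᵢ log₂ pᵢ.
−0.10·log₂(0.10) = 0.3322
−0.20·log₂(0.20) = 0.4644
−0.22·log₂(0.22) = 0.4806
−0.19·log₂(0.19) = 0.4552
−0.17·log₂(0.17) = 0.4346
−0.12·log₂(0.12) = 0.3671
Sum ≈ 2.5340 → 2.534 bits.

2.534 bits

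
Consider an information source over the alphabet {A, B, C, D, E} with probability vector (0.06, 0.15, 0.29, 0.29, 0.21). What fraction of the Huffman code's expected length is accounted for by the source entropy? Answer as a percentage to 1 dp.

Entropy H = −Σ p log₂ p ≈ 2.1627 bits.
Huffman merges: 3/50+3/20→21/100; 21/100+21/100→21/50; 29/100+29/100→29/50; 21/50+29/50→1. L = 221/100 ≈ 2.2100.
Efficiency = H/L = 2.1627/2.2100 = 97.9%.

97.9%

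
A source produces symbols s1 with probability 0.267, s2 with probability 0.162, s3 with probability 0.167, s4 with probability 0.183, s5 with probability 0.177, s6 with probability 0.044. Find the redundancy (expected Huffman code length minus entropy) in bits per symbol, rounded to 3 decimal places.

0.096 bits

Entropy H = −Σ p log₂ p ≈ 2.4541 bits.
Huffman merges: 11/250+81/500→103/500; 167/1000+177/1000→43/125; 183/1000+103/500→389/1000; 267/1000+43/125→611/1000; 389/1000+611/1000→1. L = 51/20 ≈ 2.5500.
L − H = 2.5500 − 2.4541 = 0.096 bits.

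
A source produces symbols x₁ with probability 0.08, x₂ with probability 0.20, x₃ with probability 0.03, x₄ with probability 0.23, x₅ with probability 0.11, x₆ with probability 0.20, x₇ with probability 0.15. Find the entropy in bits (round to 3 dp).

2.621 bits

H = −Σ pᵢ log₂ pᵢ.
−0.08·log₂(0.08) = 0.2915
−0.20·log₂(0.20) = 0.4644
−0.03·log₂(0.03) = 0.1518
−0.23·log₂(0.23) = 0.4877
−0.11·log₂(0.11) = 0.3503
−0.20·log₂(0.20) = 0.4644
−0.15·log₂(0.15) = 0.4105
Sum ≈ 2.6205 → 2.621 bits.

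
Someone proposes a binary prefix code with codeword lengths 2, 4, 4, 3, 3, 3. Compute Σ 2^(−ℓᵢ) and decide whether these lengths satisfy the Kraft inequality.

With common denominator 2^4 = 16: Σ 2^(−ℓᵢ) = 4/16 + 1/16 + 1/16 + 2/16 + 2/16 + 2/16 = 12/16 = 0.75.
Kraft's inequality requires Σ ≤ 1; here Σ = 0.75 ≤ 1, so such a prefix code exists.

0.75; yes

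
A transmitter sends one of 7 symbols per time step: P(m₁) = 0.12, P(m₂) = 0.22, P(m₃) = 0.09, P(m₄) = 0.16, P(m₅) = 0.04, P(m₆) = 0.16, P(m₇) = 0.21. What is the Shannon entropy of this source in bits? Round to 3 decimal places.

H = −Σ pᵢ log₂ pᵢ.
−0.12·log₂(0.12) = 0.3671
−0.22·log₂(0.22) = 0.4806
−0.09·log₂(0.09) = 0.3127
−0.16·log₂(0.16) = 0.4230
−0.04·log₂(0.04) = 0.1858
−0.16·log₂(0.16) = 0.4230
−0.21·log₂(0.21) = 0.4728
Sum ≈ 2.6649 → 2.665 bits.

2.665 bits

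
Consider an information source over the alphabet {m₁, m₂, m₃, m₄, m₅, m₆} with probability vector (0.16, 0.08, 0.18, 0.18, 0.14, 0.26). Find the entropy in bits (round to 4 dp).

2.5075 bits

H = −Σ pᵢ log₂ pᵢ.
−0.16·log₂(0.16) = 0.4230
−0.08·log₂(0.08) = 0.2915
−0.18·log₂(0.18) = 0.4453
−0.18·log₂(0.18) = 0.4453
−0.14·log₂(0.14) = 0.3971
−0.26·log₂(0.26) = 0.5053
Sum ≈ 2.5075 → 2.5075 bits.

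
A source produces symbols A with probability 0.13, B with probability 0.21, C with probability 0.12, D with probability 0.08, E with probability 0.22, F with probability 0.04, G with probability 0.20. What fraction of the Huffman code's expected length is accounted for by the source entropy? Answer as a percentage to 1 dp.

Entropy H = −Σ p log₂ p ≈ 2.6448 bits.
Huffman merges: 1/25+2/25→3/25; 3/25+3/25→6/25; 13/100+1/5→33/100; 21/100+11/50→43/100; 6/25+33/100→57/100; 43/100+57/100→1. L = 269/100 ≈ 2.6900.
Efficiency = H/L = 2.6448/2.6900 = 98.3%.

98.3%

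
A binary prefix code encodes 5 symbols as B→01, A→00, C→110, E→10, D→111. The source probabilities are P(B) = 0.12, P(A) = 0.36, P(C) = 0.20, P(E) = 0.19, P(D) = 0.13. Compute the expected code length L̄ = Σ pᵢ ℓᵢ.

L̄ = Σ pᵢ·ℓᵢ = 0.12·2 + 0.36·2 + 0.20·3 + 0.19·2 + 0.13·3 = 2.33 bits/symbol.

2.33 bits/symbol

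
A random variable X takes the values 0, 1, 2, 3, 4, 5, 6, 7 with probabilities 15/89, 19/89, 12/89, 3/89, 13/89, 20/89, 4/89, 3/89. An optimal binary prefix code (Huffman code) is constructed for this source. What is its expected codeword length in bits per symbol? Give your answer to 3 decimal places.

2.742 bits/symbol

Repeatedly combine the two least-probable nodes; the expected code length is the sum of the merged weights.
merge 3/89 + 3/89 → 6/89
merge 4/89 + 6/89 → 10/89
merge 10/89 + 12/89 → 22/89
merge 13/89 + 15/89 → 28/89
merge 19/89 + 20/89 → 39/89
merge 22/89 + 28/89 → 50/89
merge 39/89 + 50/89 → 1
L = 6/89 + 10/89 + 22/89 + 28/89 + 39/89 + 50/89 + 1 = 244/89 ≈ 2.742 bits/symbol.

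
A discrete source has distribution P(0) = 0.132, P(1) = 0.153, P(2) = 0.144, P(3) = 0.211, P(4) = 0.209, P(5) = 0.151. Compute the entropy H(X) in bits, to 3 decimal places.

H = −Σ pᵢ log₂ pᵢ.
−0.132·log₂(0.132) = 0.3856
−0.153·log₂(0.153) = 0.4144
−0.144·log₂(0.144) = 0.4026
−0.211·log₂(0.211) = 0.4736
−0.209·log₂(0.209) = 0.4720
−0.151·log₂(0.151) = 0.4118
Sum ≈ 2.5601 → 2.560 bits.

2.560 bits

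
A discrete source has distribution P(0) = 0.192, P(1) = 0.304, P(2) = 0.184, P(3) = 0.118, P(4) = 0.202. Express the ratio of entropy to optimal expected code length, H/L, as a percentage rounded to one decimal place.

Entropy H = −Σ p log₂ p ≈ 2.2587 bits.
Huffman merges: 59/500+23/125→151/500; 24/125+101/500→197/500; 151/500+38/125→303/500; 197/500+303/500→1. L = 1151/500 ≈ 2.3020.
Efficiency = H/L = 2.2587/2.3020 = 98.1%.

98.1%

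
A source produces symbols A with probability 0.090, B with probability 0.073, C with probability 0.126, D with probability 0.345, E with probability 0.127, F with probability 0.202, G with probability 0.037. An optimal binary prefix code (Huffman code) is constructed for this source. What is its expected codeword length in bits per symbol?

2.563 bits/symbol

Repeatedly combine the two least-probable nodes; the expected code length is the sum of the merged weights.
merge 37/1000 + 73/1000 → 11/100
merge 9/100 + 11/100 → 1/5
merge 63/500 + 127/1000 → 253/1000
merge 1/5 + 101/500 → 201/500
merge 253/1000 + 69/200 → 299/500
merge 201/500 + 299/500 → 1
L = 11/100 + 1/5 + 253/1000 + 201/500 + 299/500 + 1 = 2563/1000 = 2.563 bits/symbol.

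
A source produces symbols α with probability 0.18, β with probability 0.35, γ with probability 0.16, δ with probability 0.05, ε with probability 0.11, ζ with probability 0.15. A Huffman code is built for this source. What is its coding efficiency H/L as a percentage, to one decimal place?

96.6%

Entropy H = −Σ p log₂ p ≈ 2.3754 bits.
Huffman merges: 1/20+11/100→4/25; 3/20+4/25→31/100; 4/25+9/50→17/50; 31/100+17/50→13/20; 7/20+13/20→1. L = 123/50 ≈ 2.4600.
Efficiency = H/L = 2.3754/2.4600 = 96.6%.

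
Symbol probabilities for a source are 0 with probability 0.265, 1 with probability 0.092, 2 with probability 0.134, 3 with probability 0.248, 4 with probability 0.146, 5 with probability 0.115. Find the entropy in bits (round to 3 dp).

H = −Σ pᵢ log₂ pᵢ.
−0.265·log₂(0.265) = 0.5077
−0.092·log₂(0.092) = 0.3167
−0.134·log₂(0.134) = 0.3886
−0.248·log₂(0.248) = 0.4989
−0.146·log₂(0.146) = 0.4053
−0.115·log₂(0.115) = 0.3588
Sum ≈ 2.4760 → 2.476 bits.

2.476 bits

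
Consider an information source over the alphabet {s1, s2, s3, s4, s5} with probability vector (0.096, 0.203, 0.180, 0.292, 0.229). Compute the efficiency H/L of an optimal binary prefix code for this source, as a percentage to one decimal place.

Entropy H = −Σ p log₂ p ≈ 2.2424 bits.
Huffman merges: 12/125+9/50→69/250; 203/1000+229/1000→54/125; 69/250+73/250→71/125; 54/125+71/125→1. L = 569/250 ≈ 2.2760.
Efficiency = H/L = 2.2424/2.2760 = 98.5%.

98.5%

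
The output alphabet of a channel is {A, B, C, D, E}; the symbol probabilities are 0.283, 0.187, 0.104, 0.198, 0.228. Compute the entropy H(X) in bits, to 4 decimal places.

2.2562 bits

H = −Σ pᵢ log₂ pᵢ.
−0.283·log₂(0.283) = 0.5154
−0.187·log₂(0.187) = 0.4523
−0.104·log₂(0.104) = 0.3396
−0.198·log₂(0.198) = 0.4626
−0.228·log₂(0.228) = 0.4863
Sum ≈ 2.2562 → 2.2562 bits.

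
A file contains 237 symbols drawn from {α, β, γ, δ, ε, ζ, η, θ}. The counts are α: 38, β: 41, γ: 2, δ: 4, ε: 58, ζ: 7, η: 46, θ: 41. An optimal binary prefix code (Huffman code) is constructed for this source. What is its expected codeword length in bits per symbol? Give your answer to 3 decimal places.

Probabilities are the counts divided by 237.
Repeatedly combine the two least-probable nodes; the expected code length is the sum of the merged weights.
merge 2/237 + 4/237 → 2/79
merge 2/79 + 7/237 → 13/237
merge 13/237 + 38/237 → 17/79
merge 41/237 + 41/237 → 82/237
merge 46/237 + 17/79 → 97/237
merge 58/237 + 82/237 → 140/237
merge 97/237 + 140/237 → 1
L = 2/79 + 13/237 + 17/79 + 82/237 + 97/237 + 140/237 + 1 = 626/237 ≈ 2.641 bits/symbol.

2.641 bits/symbol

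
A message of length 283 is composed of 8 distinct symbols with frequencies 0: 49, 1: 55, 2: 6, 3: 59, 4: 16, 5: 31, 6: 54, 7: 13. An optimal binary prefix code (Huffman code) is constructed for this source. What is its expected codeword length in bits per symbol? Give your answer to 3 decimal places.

2.788 bits/symbol

Probabilities are the counts divided by 283.
Repeatedly combine the two least-probable nodes; the expected code length is the sum of the merged weights.
merge 6/283 + 13/283 → 19/283
merge 16/283 + 19/283 → 35/283
merge 31/283 + 35/283 → 66/283
merge 49/283 + 54/283 → 103/283
merge 55/283 + 59/283 → 114/283
merge 66/283 + 103/283 → 169/283
merge 114/283 + 169/283 → 1
L = 19/283 + 35/283 + 66/283 + 103/283 + 114/283 + 169/283 + 1 = 789/283 ≈ 2.788 bits/symbol.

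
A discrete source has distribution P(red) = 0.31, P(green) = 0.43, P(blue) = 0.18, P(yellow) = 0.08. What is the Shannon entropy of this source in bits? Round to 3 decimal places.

1.784 bits

H = −Σ pᵢ log₂ pᵢ.
−0.31·log₂(0.31) = 0.5238
−0.43·log₂(0.43) = 0.5236
−0.18·log₂(0.18) = 0.4453
−0.08·log₂(0.08) = 0.2915
Sum ≈ 1.7842 → 1.784 bits.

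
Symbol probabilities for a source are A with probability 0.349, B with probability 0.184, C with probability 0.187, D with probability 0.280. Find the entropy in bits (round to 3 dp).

1.946 bits

H = −Σ pᵢ log₂ pᵢ.
−0.349·log₂(0.349) = 0.5300
−0.184·log₂(0.184) = 0.4494
−0.187·log₂(0.187) = 0.4523
−0.280·log₂(0.280) = 0.5142
Sum ≈ 1.9459 → 1.946 bits.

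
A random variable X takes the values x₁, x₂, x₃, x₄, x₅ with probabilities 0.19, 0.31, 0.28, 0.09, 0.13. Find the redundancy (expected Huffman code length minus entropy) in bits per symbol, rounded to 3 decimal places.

Entropy H = −Σ p log₂ p ≈ 2.1885 bits.
Huffman merges: 9/100+13/100→11/50; 19/100+11/50→41/100; 7/25+31/100→59/100; 41/100+59/100→1. L = 111/50 ≈ 2.2200.
L − H = 2.2200 − 2.1885 = 0.031 bits.

0.031 bits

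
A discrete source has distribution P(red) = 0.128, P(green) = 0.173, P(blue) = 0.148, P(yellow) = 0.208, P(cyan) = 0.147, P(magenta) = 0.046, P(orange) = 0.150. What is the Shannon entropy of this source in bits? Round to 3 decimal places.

2.718 bits

H = −Σ pᵢ log₂ pᵢ.
−0.128·log₂(0.128) = 0.3796
−0.173·log₂(0.173) = 0.4379
−0.148·log₂(0.148) = 0.4079
−0.208·log₂(0.208) = 0.4712
−0.147·log₂(0.147) = 0.4066
−0.046·log₂(0.046) = 0.2043
−0.150·log₂(0.150) = 0.4105
Sum ≈ 2.7181 → 2.718 bits.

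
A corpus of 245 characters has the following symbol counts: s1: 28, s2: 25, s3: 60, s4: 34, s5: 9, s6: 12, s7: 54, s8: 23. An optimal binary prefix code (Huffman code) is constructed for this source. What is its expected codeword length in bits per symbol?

Probabilities are the counts divided by 245.
Repeatedly combine the two least-probable nodes; the expected code length is the sum of the merged weights.
merge 9/245 + 12/245 → 3/35
merge 3/35 + 23/245 → 44/245
merge 5/49 + 4/35 → 53/245
merge 34/245 + 44/245 → 78/245
merge 53/245 + 54/245 → 107/245
merge 12/49 + 78/245 → 138/245
merge 107/245 + 138/245 → 1
L = 3/35 + 44/245 + 53/245 + 78/245 + 107/245 + 138/245 + 1 = 14/5 = 2.8 bits/symbol.

2.8 bits/symbol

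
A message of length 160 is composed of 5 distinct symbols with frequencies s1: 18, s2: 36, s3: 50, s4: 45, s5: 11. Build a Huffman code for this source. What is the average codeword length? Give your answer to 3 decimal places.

2.181 bits/symbol

Probabilities are the counts divided by 160.
Repeatedly combine the two least-probable nodes; the expected code length is the sum of the merged weights.
merge 11/160 + 9/80 → 29/160
merge 29/160 + 9/40 → 13/32
merge 9/32 + 5/16 → 19/32
merge 13/32 + 19/32 → 1
L = 29/160 + 13/32 + 19/32 + 1 = 349/160 ≈ 2.181 bits/symbol.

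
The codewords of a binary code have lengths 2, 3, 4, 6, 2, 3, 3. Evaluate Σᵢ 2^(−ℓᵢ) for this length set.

With common denominator 2^6 = 64: Σ 2^(−ℓᵢ) = 16/64 + 8/64 + 4/64 + 1/64 + 16/64 + 8/64 + 8/64 = 61/64 = 0.953125.

0.953125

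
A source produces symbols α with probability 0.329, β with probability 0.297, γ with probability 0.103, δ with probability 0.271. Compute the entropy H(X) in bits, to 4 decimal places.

1.8961 bits

H = −Σ pᵢ log₂ pᵢ.
−0.329·log₂(0.329) = 0.5277
−0.297·log₂(0.297) = 0.5202
−0.103·log₂(0.103) = 0.3378
−0.271·log₂(0.271) = 0.5105
Sum ≈ 1.8961 → 1.8961 bits.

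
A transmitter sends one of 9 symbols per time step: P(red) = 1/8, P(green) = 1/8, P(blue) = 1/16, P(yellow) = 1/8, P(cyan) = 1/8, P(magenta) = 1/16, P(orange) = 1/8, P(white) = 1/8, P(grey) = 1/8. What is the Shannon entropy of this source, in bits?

3.125 bits

Each probability is a power of 1/2, so log₂(1/p) is an integer.
H = Σ p·log₂(1/p) = 1/8·3 + 1/8·3 + 1/16·4 + 1/8·3 + 1/8·3 + 1/16·4 + 1/8·3 + 1/8·3 + 1/8·3 = 3.125 bits.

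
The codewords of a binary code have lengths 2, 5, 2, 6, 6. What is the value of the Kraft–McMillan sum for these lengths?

With common denominator 2^6 = 64: Σ 2^(−ℓᵢ) = 16/64 + 2/64 + 16/64 + 1/64 + 1/64 = 36/64 = 0.5625.

0.5625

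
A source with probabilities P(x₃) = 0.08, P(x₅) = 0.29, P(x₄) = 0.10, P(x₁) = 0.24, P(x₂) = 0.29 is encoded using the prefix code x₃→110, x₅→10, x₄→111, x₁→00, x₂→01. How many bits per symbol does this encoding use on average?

2.18 bits/symbol

L̄ = Σ pᵢ·ℓᵢ = 0.08·3 + 0.29·2 + 0.10·3 + 0.24·2 + 0.29·2 = 2.18 bits/symbol.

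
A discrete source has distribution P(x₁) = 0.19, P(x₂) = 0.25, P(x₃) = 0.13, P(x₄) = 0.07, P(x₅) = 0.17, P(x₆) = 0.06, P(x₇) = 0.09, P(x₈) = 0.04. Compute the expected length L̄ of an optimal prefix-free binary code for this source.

Repeatedly combine the two least-probable nodes; the expected code length is the sum of the merged weights.
merge 1/25 + 3/50 → 1/10
merge 7/100 + 9/100 → 4/25
merge 1/10 + 13/100 → 23/100
merge 4/25 + 17/100 → 33/100
merge 19/100 + 23/100 → 21/50
merge 1/4 + 33/100 → 29/50
merge 21/50 + 29/50 → 1
L = 1/10 + 4/25 + 23/100 + 33/100 + 21/50 + 29/50 + 1 = 141/50 = 2.82 bits/symbol.

2.82 bits/symbol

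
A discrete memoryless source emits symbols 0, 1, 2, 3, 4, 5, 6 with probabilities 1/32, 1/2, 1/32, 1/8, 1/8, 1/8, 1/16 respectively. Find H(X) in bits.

Each probability is a power of 1/2, so log₂(1/p) is an integer.
H = Σ p·log₂(1/p) = 1/32·5 + 1/2·1 + 1/32·5 + 1/8·3 + 1/8·3 + 1/8·3 + 1/16·4 = 2.1875 bits.

2.1875 bits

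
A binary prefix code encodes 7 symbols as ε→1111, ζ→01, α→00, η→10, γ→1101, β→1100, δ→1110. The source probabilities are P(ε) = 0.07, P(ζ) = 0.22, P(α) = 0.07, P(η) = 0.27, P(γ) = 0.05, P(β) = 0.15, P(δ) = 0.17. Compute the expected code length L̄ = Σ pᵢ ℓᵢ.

2.88 bits/symbol

L̄ = Σ pᵢ·ℓᵢ = 0.07·4 + 0.22·2 + 0.07·2 + 0.27·2 + 0.05·4 + 0.15·4 + 0.17·4 = 2.88 bits/symbol.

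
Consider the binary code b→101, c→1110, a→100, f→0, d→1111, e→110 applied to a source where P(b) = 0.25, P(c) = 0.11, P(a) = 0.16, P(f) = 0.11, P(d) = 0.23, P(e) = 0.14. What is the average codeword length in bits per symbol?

L̄ = Σ pᵢ·ℓᵢ = 0.25·3 + 0.11·4 + 0.16·3 + 0.11·1 + 0.23·4 + 0.14·3 = 3.12 bits/symbol.

3.12 bits/symbol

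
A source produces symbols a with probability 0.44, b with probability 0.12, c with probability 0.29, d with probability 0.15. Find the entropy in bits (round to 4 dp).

1.8167 bits

H = −Σ pᵢ log₂ pᵢ.
−0.44·log₂(0.44) = 0.5211
−0.12·log₂(0.12) = 0.3671
−0.29·log₂(0.29) = 0.5179
−0.15·log₂(0.15) = 0.4105
Sum ≈ 1.8167 → 1.8167 bits.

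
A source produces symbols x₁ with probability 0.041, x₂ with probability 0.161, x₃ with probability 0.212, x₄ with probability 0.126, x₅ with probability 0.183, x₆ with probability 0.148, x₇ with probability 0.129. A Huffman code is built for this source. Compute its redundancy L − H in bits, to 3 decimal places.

Entropy H = −Σ p log₂ p ≈ 2.7016 bits.
Huffman merges: 41/1000+63/500→167/1000; 129/1000+37/250→277/1000; 161/1000+167/1000→41/125; 183/1000+53/250→79/200; 277/1000+41/125→121/200; 79/200+121/200→1. L = 693/250 ≈ 2.7720.
L − H = 2.7720 − 2.7016 = 0.070 bits.

0.070 bits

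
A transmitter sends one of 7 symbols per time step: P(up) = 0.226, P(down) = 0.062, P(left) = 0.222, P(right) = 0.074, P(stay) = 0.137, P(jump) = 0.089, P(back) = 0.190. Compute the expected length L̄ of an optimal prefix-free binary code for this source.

Repeatedly combine the two least-probable nodes; the expected code length is the sum of the merged weights.
merge 31/500 + 37/500 → 17/125
merge 89/1000 + 17/125 → 9/40
merge 137/1000 + 19/100 → 327/1000
merge 111/500 + 9/40 → 447/1000
merge 113/500 + 327/1000 → 553/1000
merge 447/1000 + 553/1000 → 1
L = 17/125 + 9/40 + 327/1000 + 447/1000 + 553/1000 + 1 = 336/125 = 2.688 bits/symbol.

2.688 bits/symbol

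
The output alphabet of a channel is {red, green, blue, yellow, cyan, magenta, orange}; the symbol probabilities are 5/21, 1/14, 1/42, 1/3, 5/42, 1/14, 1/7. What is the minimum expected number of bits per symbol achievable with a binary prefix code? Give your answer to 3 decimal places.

Repeatedly combine the two least-probable nodes; the expected code length is the sum of the merged weights.
merge 1/42 + 1/14 → 2/21
merge 1/14 + 2/21 → 1/6
merge 5/42 + 1/7 → 11/42
merge 1/6 + 5/21 → 17/42
merge 11/42 + 1/3 → 25/42
merge 17/42 + 25/42 → 1
L = 2/21 + 1/6 + 11/42 + 17/42 + 25/42 + 1 = 53/21 ≈ 2.524 bits/symbol.

2.524 bits/symbol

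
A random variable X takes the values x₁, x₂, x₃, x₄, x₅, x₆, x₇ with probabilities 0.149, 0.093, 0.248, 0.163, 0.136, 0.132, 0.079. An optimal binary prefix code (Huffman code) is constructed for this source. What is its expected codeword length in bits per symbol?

Repeatedly combine the two least-probable nodes; the expected code length is the sum of the merged weights.
merge 79/1000 + 93/1000 → 43/250
merge 33/250 + 17/125 → 67/250
merge 149/1000 + 163/1000 → 39/125
merge 43/250 + 31/125 → 21/50
merge 67/250 + 39/125 → 29/50
merge 21/50 + 29/50 → 1
L = 43/250 + 67/250 + 39/125 + 21/50 + 29/50 + 1 = 344/125 = 2.752 bits/symbol.

2.752 bits/symbol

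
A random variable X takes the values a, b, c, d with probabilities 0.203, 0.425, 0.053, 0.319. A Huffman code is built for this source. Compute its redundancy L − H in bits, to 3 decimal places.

0.089 bits

Entropy H = −Σ p log₂ p ≈ 1.7421 bits.
Huffman merges: 53/1000+203/1000→32/125; 32/125+319/1000→23/40; 17/40+23/40→1. L = 1831/1000 ≈ 1.8310.
L − H = 1.8310 − 1.7421 = 0.089 bits.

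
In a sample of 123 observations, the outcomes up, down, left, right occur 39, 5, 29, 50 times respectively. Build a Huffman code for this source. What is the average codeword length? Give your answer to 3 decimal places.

1.870 bits/symbol

Probabilities are the counts divided by 123.
Repeatedly combine the two least-probable nodes; the expected code length is the sum of the merged weights.
merge 5/123 + 29/123 → 34/123
merge 34/123 + 13/41 → 73/123
merge 50/123 + 73/123 → 1
L = 34/123 + 73/123 + 1 = 230/123 ≈ 1.870 bits/symbol.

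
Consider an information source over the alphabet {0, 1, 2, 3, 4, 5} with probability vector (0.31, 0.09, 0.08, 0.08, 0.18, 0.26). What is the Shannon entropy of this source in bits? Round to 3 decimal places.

2.370 bits

H = −Σ pᵢ log₂ pᵢ.
−0.31·log₂(0.31) = 0.5238
−0.09·log₂(0.09) = 0.3127
−0.08·log₂(0.08) = 0.2915
−0.08·log₂(0.08) = 0.2915
−0.18·log₂(0.18) = 0.4453
−0.26·log₂(0.26) = 0.5053
Sum ≈ 2.3701 → 2.370 bits.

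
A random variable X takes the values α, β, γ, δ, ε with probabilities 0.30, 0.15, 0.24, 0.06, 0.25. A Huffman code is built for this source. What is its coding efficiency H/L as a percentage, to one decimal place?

98.2%

Entropy H = −Σ p log₂ p ≈ 2.1693 bits.
Huffman merges: 3/50+3/20→21/100; 21/100+6/25→9/20; 1/4+3/10→11/20; 9/20+11/20→1. L = 221/100 ≈ 2.2100.
Efficiency = H/L = 2.1693/2.2100 = 98.2%.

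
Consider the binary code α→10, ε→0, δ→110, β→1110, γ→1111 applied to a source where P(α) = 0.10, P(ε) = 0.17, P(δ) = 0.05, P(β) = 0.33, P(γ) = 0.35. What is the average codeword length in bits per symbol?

L̄ = Σ pᵢ·ℓᵢ = 0.10·2 + 0.17·1 + 0.05·3 + 0.33·4 + 0.35·4 = 3.24 bits/symbol.

3.24 bits/symbol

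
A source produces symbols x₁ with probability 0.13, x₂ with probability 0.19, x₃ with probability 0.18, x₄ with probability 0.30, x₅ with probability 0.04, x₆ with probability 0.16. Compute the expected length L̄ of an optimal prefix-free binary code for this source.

Repeatedly combine the two least-probable nodes; the expected code length is the sum of the merged weights.
merge 1/25 + 13/100 → 17/100
merge 4/25 + 17/100 → 33/100
merge 9/50 + 19/100 → 37/100
merge 3/10 + 33/100 → 63/100
merge 37/100 + 63/100 → 1
L = 17/100 + 33/100 + 37/100 + 63/100 + 1 = 5/2 = 2.5 bits/symbol.

2.5 bits/symbol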